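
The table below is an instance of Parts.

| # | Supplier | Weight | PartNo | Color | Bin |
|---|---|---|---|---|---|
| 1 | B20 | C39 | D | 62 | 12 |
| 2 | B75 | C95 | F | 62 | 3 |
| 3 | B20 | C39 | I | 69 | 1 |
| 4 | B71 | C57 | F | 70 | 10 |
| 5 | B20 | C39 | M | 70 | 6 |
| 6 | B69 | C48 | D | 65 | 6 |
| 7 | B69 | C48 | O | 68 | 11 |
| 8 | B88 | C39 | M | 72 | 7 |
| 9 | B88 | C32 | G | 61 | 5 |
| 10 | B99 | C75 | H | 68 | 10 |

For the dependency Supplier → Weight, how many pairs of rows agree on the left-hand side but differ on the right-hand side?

1

Supplier=B20: all 3 rows agree on Weight — 0 pairs.
Supplier=B69: all 2 rows agree on Weight — 0 pairs.
Supplier=B88: violating pairs (8,9) — 1 pair.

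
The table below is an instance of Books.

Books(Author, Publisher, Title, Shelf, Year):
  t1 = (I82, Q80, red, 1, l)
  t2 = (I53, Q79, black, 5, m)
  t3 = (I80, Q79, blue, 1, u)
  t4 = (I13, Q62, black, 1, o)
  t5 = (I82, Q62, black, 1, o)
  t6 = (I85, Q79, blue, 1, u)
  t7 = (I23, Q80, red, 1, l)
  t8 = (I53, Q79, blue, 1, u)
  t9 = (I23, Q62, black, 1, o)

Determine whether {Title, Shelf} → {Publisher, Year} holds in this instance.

(Title=red, Shelf=1): rows 1, 7 → {Publisher,Year} = (Q80, l), (Q80, l) ✓
(Title=black, Shelf=5): row 2 → {Publisher,Year} = (Q79, m) ✓
(Title=blue, Shelf=1): rows 3, 6, 8 → {Publisher,Year} = (Q79, u), (Q79, u), (Q79, u) ✓
(Title=black, Shelf=1): rows 4, 5, 9 → {Publisher,Year} = (Q62, o), (Q62, o), (Q62, o) ✓
Every {Title, Shelf} value is associated with a single {Publisher, Year} value, so {Title, Shelf} → {Publisher, Year} holds.

Yes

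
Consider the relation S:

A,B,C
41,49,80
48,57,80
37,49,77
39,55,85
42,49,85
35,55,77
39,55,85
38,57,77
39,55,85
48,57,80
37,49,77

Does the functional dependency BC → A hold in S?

Yes

(B=49, C=80): 1 row → A = 41 ✓
(B=57, C=80): 2 rows → A = 48, 48 ✓
(B=49, C=77): 2 rows → A = 37, 37 ✓
(B=55, C=85): 3 rows → A = 39, 39, 39 ✓
(B=49, C=85): 1 row → A = 42 ✓
(B=55, C=77): 1 row → A = 35 ✓
(B=57, C=77): 1 row → A = 38 ✓
Every BC value is associated with a single A value, so BC → A holds.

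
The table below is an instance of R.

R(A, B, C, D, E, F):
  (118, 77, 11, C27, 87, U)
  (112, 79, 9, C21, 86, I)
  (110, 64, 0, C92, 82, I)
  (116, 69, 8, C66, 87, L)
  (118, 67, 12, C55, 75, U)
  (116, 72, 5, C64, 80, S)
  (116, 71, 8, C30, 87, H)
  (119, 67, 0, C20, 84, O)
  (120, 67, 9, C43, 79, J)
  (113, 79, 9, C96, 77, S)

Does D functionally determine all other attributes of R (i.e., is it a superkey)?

Yes

All 10 rows have distinct D values, so D → (all attributes) holds and D is a superkey.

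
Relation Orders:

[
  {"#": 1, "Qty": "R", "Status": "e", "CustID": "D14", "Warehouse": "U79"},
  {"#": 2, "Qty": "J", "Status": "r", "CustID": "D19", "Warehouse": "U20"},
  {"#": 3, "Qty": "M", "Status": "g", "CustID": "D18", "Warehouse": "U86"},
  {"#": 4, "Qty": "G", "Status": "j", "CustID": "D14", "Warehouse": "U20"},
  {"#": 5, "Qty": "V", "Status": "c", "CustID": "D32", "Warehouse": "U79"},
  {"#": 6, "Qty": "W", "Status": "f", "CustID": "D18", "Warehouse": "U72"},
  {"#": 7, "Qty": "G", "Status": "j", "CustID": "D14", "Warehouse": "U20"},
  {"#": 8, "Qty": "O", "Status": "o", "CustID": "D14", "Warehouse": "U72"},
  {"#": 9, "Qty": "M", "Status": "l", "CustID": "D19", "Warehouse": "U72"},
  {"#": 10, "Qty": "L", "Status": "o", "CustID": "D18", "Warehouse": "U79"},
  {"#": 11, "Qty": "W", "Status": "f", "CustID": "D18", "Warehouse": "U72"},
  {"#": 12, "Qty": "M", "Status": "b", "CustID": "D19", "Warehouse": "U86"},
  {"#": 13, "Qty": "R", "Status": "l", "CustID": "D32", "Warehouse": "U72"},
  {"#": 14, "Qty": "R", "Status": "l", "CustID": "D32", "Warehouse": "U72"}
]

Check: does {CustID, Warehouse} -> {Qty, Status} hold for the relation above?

Yes

(CustID=D14, Warehouse=U79): row 1 → {Qty,Status} = (R, e) ✓
(CustID=D19, Warehouse=U20): row 2 → {Qty,Status} = (J, r) ✓
(CustID=D18, Warehouse=U86): row 3 → {Qty,Status} = (M, g) ✓
(CustID=D14, Warehouse=U20): rows 4, 7 → {Qty,Status} = (G, j), (G, j) ✓
(CustID=D32, Warehouse=U79): row 5 → {Qty,Status} = (V, c) ✓
(CustID=D18, Warehouse=U72): rows 6, 11 → {Qty,Status} = (W, f), (W, f) ✓
(CustID=D14, Warehouse=U72): row 8 → {Qty,Status} = (O, o) ✓
(CustID=D19, Warehouse=U72): row 9 → {Qty,Status} = (M, l) ✓
(CustID=D18, Warehouse=U79): row 10 → {Qty,Status} = (L, o) ✓
(CustID=D19, Warehouse=U86): row 12 → {Qty,Status} = (M, b) ✓
(CustID=D32, Warehouse=U72): rows 13, 14 → {Qty,Status} = (R, l), (R, l) ✓
Every {CustID, Warehouse} value is associated with a single {Qty, Status} value, so {CustID, Warehouse} -> {Qty, Status} holds.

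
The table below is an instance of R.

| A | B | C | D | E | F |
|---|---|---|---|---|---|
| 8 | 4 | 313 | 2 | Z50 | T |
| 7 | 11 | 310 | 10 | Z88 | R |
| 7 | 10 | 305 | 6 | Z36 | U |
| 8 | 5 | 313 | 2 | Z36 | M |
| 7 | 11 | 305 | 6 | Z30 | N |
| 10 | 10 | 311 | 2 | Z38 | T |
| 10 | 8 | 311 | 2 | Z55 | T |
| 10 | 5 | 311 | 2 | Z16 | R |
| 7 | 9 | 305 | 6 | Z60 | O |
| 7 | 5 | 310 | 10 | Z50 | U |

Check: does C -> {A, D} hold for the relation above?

C=313: 2 rows → {A,D} = (8, 2), (8, 2) ✓
C=310: 2 rows → {A,D} = (7, 10), (7, 10) ✓
C=305: 3 rows → {A,D} = (7, 6), (7, 6), (7, 6) ✓
C=311: 3 rows → {A,D} = (10, 2), (10, 2), (10, 2) ✓
Every C value is associated with a single {A, D} value, so C -> {A, D} holds.

Yes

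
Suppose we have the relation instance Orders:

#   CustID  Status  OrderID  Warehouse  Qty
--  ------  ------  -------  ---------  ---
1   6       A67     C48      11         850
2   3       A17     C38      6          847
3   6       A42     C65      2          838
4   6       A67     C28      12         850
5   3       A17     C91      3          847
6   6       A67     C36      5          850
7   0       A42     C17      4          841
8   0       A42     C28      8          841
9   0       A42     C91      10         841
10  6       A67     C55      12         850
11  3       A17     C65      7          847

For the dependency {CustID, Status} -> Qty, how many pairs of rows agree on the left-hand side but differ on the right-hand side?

(CustID=6, Status=A67): all 4 rows agree on Qty — 0 pairs.
(CustID=3, Status=A17): all 3 rows agree on Qty — 0 pairs.
(CustID=0, Status=A42): all 3 rows agree on Qty — 0 pairs.

0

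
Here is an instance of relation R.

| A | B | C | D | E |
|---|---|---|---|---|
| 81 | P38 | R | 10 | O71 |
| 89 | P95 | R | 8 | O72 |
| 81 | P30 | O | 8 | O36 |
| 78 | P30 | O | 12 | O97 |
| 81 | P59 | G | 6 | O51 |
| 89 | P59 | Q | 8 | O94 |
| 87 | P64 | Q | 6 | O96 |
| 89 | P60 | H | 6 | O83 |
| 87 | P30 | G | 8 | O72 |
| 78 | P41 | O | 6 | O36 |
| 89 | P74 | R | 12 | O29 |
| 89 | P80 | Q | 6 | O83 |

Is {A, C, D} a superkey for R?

Yes

All 12 rows have distinct {A, C, D} values, so {A, C, D} → (all attributes) holds and {A, C, D} is a superkey.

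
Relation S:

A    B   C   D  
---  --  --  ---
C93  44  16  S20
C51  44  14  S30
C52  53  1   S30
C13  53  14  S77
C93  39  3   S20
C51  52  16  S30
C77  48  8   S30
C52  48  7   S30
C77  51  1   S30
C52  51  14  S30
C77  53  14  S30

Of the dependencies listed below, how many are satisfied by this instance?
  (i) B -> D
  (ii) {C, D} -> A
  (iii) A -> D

1

(i) B -> D: B=44: 2 rows → D takes values {S20, S30} — violation; B=53: 3 rows → D takes values {S30, S77} — violation — fails.
(ii) {C, D} -> A: (C=14, D=S30): 3 rows → A takes values {C51, C52, C77} — violation; (C=1, D=S30): 2 rows → A takes values {C52, C77} — violation — fails.
(iii) A -> D: every LHS value maps to a single RHS value — holds.
1 of the 3 dependencies holds.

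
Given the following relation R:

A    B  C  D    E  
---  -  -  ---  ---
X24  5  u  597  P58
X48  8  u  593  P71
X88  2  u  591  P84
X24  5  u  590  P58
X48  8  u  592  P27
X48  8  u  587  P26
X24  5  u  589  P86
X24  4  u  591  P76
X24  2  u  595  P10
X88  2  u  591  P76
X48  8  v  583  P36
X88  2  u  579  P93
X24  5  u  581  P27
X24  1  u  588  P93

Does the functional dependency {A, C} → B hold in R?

(A=X24, C=u): 7 rows → B takes values {5, 4, 2, 1} — violation
(A=X48, C=u): 3 rows → B = 8, 8, 8 ✓
(A=X88, C=u): 3 rows → B = 2, 2, 2 ✓
(A=X48, C=v): 1 row → B = 8 ✓
Two rows agree on {A, C} but differ on B, so {A, C} → B does not hold.

No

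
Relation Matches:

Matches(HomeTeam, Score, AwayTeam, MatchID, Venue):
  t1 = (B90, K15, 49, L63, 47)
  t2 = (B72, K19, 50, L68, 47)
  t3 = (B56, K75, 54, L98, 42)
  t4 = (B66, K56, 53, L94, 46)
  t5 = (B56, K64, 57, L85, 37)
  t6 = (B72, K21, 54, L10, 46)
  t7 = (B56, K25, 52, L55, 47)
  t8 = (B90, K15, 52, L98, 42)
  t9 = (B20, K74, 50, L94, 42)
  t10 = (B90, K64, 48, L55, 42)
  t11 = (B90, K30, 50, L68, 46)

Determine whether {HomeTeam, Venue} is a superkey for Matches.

Rows 8 and 10 have the same {HomeTeam, Venue} value (HomeTeam=B90, Venue=42) but are distinct tuples, so {HomeTeam, Venue} does not determine every attribute — not a superkey.

No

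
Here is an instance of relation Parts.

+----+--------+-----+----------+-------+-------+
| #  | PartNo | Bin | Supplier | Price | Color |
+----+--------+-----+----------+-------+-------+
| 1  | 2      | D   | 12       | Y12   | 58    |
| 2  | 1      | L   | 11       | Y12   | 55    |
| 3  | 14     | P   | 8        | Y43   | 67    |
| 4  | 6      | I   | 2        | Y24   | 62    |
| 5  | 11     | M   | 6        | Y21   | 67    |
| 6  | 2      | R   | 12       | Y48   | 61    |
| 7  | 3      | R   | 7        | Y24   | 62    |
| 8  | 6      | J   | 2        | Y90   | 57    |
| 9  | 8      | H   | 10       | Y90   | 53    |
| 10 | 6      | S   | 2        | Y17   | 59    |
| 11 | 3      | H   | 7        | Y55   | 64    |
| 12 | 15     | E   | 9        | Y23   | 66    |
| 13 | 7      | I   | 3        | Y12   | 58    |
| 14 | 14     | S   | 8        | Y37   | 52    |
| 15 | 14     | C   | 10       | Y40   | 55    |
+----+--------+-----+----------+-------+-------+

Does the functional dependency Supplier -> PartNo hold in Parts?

No

Supplier=12: rows 1, 6 → PartNo = 2, 2 ✓
Supplier=11: row 2 → PartNo = 1 ✓
Supplier=8: rows 3, 14 → PartNo = 14, 14 ✓
Supplier=2: rows 4, 8, 10 → PartNo = 6, 6, 6 ✓
Supplier=6: row 5 → PartNo = 11 ✓
Supplier=7: rows 7, 11 → PartNo = 3, 3 ✓
Supplier=10: rows 9, 15 → PartNo takes values {8, 14} — violation
Supplier=9: row 12 → PartNo = 15 ✓
Supplier=3: row 13 → PartNo = 7 ✓
Two rows agree on Supplier but differ on PartNo, so Supplier -> PartNo does not hold.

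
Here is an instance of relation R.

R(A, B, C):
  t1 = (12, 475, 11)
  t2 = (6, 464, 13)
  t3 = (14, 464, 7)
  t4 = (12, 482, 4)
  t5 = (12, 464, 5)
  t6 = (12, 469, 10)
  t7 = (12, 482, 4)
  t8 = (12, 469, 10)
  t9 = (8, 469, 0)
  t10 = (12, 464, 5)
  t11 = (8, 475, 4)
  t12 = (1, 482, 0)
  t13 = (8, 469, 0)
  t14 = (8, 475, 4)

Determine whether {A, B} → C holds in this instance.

(A=12, B=475): row 1 → C = 11 ✓
(A=6, B=464): row 2 → C = 13 ✓
(A=14, B=464): row 3 → C = 7 ✓
(A=12, B=482): rows 4, 7 → C = 4, 4 ✓
(A=12, B=464): rows 5, 10 → C = 5, 5 ✓
(A=12, B=469): rows 6, 8 → C = 10, 10 ✓
(A=8, B=469): rows 9, 13 → C = 0, 0 ✓
(A=8, B=475): rows 11, 14 → C = 4, 4 ✓
(A=1, B=482): row 12 → C = 0 ✓
Every {A, B} value is associated with a single C value, so {A, B} → C holds.

Yes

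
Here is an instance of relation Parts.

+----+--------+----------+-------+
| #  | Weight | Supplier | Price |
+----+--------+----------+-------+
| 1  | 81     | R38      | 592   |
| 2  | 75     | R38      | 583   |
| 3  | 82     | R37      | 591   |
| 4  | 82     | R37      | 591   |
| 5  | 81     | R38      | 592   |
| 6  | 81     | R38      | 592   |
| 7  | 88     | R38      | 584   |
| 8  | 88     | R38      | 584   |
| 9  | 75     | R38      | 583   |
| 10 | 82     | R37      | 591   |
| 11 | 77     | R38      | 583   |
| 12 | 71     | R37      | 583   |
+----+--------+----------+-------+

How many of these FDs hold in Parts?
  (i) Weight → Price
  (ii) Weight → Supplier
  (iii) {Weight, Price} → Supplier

3

(i) Weight → Price: every LHS value maps to a single RHS value — holds.
(ii) Weight → Supplier: every LHS value maps to a single RHS value — holds.
(iii) {Weight, Price} → Supplier: every LHS value maps to a single RHS value — holds.
3 of the 3 dependencies hold.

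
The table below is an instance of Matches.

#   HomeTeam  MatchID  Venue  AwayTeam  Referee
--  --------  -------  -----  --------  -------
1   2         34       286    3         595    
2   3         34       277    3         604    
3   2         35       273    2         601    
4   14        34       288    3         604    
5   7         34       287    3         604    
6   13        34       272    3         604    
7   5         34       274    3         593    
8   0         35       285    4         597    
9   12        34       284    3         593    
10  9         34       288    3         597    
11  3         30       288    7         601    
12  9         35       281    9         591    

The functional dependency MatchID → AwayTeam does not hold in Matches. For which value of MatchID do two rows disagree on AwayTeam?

MatchID=34: rows 1, 2, 4, 5, 6, 7, 9, 10 → AwayTeam = 3, 3, 3, 3, 3, 3, 3, 3 ✓
MatchID=35: rows 3, 8, 12 → AwayTeam takes values {2, 4, 9} — violation
MatchID=30: row 11 → AwayTeam = 7 ✓
The only MatchID value with inconsistent AwayTeam is MatchID=35.

35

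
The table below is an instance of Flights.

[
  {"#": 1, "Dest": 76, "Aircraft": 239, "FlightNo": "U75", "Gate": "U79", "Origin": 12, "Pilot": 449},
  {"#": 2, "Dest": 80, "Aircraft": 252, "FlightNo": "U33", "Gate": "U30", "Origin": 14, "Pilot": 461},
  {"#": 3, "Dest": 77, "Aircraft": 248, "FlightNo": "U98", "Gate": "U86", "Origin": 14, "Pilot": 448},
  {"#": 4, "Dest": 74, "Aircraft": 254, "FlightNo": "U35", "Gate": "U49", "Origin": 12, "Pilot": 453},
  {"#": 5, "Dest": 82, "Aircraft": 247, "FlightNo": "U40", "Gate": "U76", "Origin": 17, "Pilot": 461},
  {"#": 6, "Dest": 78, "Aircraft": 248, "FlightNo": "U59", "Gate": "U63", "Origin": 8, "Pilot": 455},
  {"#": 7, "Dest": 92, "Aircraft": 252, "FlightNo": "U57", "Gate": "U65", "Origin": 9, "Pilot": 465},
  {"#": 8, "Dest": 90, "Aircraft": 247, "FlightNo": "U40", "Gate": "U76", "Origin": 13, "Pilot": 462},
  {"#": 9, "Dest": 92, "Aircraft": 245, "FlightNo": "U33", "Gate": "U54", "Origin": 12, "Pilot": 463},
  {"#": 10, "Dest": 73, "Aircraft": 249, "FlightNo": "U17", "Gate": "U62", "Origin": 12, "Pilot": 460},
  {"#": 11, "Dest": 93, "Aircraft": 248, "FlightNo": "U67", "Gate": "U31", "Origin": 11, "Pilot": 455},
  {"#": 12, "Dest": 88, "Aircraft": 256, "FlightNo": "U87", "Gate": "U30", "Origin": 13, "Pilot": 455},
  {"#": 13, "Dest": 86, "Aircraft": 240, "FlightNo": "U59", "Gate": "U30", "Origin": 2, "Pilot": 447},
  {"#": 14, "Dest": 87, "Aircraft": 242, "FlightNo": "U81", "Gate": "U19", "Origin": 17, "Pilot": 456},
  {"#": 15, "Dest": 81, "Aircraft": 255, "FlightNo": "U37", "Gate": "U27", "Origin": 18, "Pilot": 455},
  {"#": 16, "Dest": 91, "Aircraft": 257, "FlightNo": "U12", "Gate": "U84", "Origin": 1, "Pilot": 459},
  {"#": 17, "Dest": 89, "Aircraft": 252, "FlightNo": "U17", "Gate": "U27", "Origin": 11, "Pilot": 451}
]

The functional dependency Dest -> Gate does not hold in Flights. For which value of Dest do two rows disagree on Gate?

92

Dest=76: row 1 → Gate = U79 ✓
Dest=80: row 2 → Gate = U30 ✓
Dest=77: row 3 → Gate = U86 ✓
Dest=74: row 4 → Gate = U49 ✓
Dest=82: row 5 → Gate = U76 ✓
Dest=78: row 6 → Gate = U63 ✓
Dest=92: rows 7, 9 → Gate takes values {U65, U54} — violation
Dest=90: row 8 → Gate = U76 ✓
Dest=73: row 10 → Gate = U62 ✓
Dest=93: row 11 → Gate = U31 ✓
Dest=88: row 12 → Gate = U30 ✓
Dest=86: row 13 → Gate = U30 ✓
Dest=87: row 14 → Gate = U19 ✓
Dest=81: row 15 → Gate = U27 ✓
Dest=91: row 16 → Gate = U84 ✓
Dest=89: row 17 → Gate = U27 ✓
The only Dest value with inconsistent Gate is Dest=92.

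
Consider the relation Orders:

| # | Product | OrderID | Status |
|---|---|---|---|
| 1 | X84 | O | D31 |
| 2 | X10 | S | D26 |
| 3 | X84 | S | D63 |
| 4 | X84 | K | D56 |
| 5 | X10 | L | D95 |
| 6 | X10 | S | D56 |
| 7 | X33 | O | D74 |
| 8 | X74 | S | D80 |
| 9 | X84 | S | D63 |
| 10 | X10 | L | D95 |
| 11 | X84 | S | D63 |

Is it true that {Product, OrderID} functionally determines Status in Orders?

No

(Product=X84, OrderID=O): row 1 → Status = D31 ✓
(Product=X10, OrderID=S): rows 2, 6 → Status takes values {D26, D56} — violation
(Product=X84, OrderID=S): rows 3, 9, 11 → Status = D63, D63, D63 ✓
(Product=X84, OrderID=K): row 4 → Status = D56 ✓
(Product=X10, OrderID=L): rows 5, 10 → Status = D95, D95 ✓
(Product=X33, OrderID=O): row 7 → Status = D74 ✓
(Product=X74, OrderID=S): row 8 → Status = D80 ✓
Two rows agree on {Product, OrderID} but differ on Status, so {Product, OrderID} -> Status does not hold.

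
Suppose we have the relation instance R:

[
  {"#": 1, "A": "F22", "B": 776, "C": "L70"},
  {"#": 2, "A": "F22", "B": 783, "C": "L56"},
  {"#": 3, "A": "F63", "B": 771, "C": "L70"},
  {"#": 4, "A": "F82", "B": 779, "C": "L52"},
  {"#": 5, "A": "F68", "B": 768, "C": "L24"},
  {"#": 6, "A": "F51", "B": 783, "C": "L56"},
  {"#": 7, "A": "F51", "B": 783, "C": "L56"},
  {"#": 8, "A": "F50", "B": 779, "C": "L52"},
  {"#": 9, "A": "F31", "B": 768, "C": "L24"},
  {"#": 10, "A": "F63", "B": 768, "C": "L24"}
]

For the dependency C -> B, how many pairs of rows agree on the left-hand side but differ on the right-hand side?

1

C=L70: violating pairs (1,3) — 1 pair.
C=L56: all 3 rows agree on B — 0 pairs.
C=L52: all 2 rows agree on B — 0 pairs.
C=L24: all 3 rows agree on B — 0 pairs.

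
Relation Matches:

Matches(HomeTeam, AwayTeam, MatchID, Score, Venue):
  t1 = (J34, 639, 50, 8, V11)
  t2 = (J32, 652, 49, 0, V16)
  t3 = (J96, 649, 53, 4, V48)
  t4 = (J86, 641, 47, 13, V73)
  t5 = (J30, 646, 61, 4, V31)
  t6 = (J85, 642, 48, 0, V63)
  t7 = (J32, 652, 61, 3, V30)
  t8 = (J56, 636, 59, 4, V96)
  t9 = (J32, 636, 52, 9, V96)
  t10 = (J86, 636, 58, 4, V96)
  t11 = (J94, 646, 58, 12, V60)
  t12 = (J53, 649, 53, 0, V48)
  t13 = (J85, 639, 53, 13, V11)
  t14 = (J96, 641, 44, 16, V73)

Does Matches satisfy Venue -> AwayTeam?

Venue=V11: rows 1, 13 → AwayTeam = 639, 639 ✓
Venue=V16: row 2 → AwayTeam = 652 ✓
Venue=V48: rows 3, 12 → AwayTeam = 649, 649 ✓
Venue=V73: rows 4, 14 → AwayTeam = 641, 641 ✓
Venue=V31: row 5 → AwayTeam = 646 ✓
Venue=V63: row 6 → AwayTeam = 642 ✓
Venue=V30: row 7 → AwayTeam = 652 ✓
Venue=V96: rows 8, 9, 10 → AwayTeam = 636, 636, 636 ✓
Venue=V60: row 11 → AwayTeam = 646 ✓
Every Venue value is associated with a single AwayTeam value, so Venue -> AwayTeam holds.

Yes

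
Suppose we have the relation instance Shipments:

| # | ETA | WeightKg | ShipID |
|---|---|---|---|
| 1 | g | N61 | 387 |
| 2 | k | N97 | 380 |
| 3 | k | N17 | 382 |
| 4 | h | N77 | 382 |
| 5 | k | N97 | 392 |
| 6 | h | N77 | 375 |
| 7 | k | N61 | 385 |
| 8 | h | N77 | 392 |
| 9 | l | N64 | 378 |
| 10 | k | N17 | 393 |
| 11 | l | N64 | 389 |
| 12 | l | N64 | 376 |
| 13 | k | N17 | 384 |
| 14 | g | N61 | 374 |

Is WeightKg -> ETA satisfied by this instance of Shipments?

WeightKg=N61: rows 1, 7, 14 → ETA takes values {g, k} — violation
WeightKg=N97: rows 2, 5 → ETA = k, k ✓
WeightKg=N17: rows 3, 10, 13 → ETA = k, k, k ✓
WeightKg=N77: rows 4, 6, 8 → ETA = h, h, h ✓
WeightKg=N64: rows 9, 11, 12 → ETA = l, l, l ✓
Two rows agree on WeightKg but differ on ETA, so WeightKg -> ETA does not hold.

No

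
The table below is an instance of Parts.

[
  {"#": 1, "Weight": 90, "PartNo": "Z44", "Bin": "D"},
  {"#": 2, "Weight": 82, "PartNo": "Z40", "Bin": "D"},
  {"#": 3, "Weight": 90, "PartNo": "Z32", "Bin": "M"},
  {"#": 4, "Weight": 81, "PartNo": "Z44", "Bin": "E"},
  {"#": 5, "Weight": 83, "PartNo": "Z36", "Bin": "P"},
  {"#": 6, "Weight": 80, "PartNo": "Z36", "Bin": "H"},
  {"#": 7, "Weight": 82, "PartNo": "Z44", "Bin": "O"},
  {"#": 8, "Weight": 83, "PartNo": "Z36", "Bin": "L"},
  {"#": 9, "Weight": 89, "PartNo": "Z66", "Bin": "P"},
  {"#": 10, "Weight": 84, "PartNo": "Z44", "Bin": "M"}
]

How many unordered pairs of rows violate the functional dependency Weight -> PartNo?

Weight=90: violating pairs (1,3) — 1 pair.
Weight=82: violating pairs (2,7) — 1 pair.
Weight=83: all 2 rows agree on PartNo — 0 pairs.

2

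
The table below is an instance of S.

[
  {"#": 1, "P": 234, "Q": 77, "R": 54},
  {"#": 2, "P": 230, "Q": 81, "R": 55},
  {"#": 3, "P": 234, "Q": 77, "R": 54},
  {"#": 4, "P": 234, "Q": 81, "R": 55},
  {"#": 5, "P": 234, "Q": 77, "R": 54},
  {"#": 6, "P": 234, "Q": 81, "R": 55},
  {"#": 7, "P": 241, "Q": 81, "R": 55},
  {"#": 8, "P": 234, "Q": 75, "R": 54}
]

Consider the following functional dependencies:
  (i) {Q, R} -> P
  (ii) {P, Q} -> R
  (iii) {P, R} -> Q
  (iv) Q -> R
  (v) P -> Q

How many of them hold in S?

2

(i) {Q, R} -> P: (Q=81, R=55): rows 2, 4, 6, 7 → P takes values {230, 234, 241} — violation — fails.
(ii) {P, Q} -> R: every LHS value maps to a single RHS value — holds.
(iii) {P, R} -> Q: (P=234, R=54): rows 1, 3, 5, 8 → Q takes values {77, 75} — violation — fails.
(iv) Q -> R: every LHS value maps to a single RHS value — holds.
(v) P -> Q: P=234: rows 1, 3, 4, 5, 6, 8 → Q takes values {77, 81, 75} — violation — fails.
2 of the 5 dependencies hold.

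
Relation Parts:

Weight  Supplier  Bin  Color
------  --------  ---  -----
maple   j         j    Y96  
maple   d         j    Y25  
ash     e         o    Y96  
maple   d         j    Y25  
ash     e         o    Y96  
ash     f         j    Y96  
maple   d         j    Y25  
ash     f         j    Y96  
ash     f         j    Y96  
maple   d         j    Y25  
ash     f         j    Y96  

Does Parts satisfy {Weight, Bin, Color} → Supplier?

(Weight=maple, Bin=j, Color=Y96): 1 row → Supplier = j ✓
(Weight=maple, Bin=j, Color=Y25): 4 rows → Supplier = d, d, d, d ✓
(Weight=ash, Bin=o, Color=Y96): 2 rows → Supplier = e, e ✓
(Weight=ash, Bin=j, Color=Y96): 4 rows → Supplier = f, f, f, f ✓
Every {Weight, Bin, Color} value is associated with a single Supplier value, so {Weight, Bin, Color} → Supplier holds.

Yes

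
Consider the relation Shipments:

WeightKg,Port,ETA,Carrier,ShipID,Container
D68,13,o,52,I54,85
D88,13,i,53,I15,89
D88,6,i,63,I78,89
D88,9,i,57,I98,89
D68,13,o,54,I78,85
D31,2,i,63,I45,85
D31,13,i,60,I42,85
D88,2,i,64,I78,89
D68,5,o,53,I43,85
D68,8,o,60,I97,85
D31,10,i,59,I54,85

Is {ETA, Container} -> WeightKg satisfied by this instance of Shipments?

Yes

(ETA=o, Container=85): 4 rows → WeightKg = D68, D68, D68, D68 ✓
(ETA=i, Container=89): 4 rows → WeightKg = D88, D88, D88, D88 ✓
(ETA=i, Container=85): 3 rows → WeightKg = D31, D31, D31 ✓
Every {ETA, Container} value is associated with a single WeightKg value, so {ETA, Container} -> WeightKg holds.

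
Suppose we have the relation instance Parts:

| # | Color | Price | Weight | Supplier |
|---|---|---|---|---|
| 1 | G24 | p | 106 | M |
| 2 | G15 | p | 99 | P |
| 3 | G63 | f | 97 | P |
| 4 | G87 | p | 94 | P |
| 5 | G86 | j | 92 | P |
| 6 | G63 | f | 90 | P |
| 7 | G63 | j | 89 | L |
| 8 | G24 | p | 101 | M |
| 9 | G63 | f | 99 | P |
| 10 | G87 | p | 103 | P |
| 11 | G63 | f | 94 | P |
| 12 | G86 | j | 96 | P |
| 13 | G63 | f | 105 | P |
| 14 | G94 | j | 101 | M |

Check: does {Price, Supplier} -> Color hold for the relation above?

No

(Price=p, Supplier=M): rows 1, 8 → Color = G24, G24 ✓
(Price=p, Supplier=P): rows 2, 4, 10 → Color takes values {G15, G87} — violation
(Price=f, Supplier=P): rows 3, 6, 9, 11, 13 → Color = G63, G63, G63, G63, G63 ✓
(Price=j, Supplier=P): rows 5, 12 → Color = G86, G86 ✓
(Price=j, Supplier=L): row 7 → Color = G63 ✓
(Price=j, Supplier=M): row 14 → Color = G94 ✓
Two rows agree on {Price, Supplier} but differ on Color, so {Price, Supplier} -> Color does not hold.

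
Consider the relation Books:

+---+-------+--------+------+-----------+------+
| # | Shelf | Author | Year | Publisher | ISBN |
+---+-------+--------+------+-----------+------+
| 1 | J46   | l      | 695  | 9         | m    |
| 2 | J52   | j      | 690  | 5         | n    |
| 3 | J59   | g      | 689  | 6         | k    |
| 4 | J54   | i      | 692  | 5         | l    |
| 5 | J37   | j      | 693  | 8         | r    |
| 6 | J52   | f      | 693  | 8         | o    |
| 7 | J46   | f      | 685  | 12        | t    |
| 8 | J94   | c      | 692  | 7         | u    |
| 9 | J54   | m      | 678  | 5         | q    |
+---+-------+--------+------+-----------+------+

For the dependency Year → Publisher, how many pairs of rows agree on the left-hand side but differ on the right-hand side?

1

Year=692: violating pairs (4,8) — 1 pair.
Year=693: all 2 rows agree on Publisher — 0 pairs.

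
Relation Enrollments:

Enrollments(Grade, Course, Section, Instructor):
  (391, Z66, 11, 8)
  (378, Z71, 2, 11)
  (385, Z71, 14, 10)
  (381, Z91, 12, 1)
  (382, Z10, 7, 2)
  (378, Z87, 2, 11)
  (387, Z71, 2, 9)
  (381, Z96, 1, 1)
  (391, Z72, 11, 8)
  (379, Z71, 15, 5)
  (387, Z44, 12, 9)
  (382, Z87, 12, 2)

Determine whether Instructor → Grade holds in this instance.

Yes

Instructor=8: 2 rows → Grade = 391, 391 ✓
Instructor=11: 2 rows → Grade = 378, 378 ✓
Instructor=10: 1 row → Grade = 385 ✓
Instructor=1: 2 rows → Grade = 381, 381 ✓
Instructor=2: 2 rows → Grade = 382, 382 ✓
Instructor=9: 2 rows → Grade = 387, 387 ✓
Instructor=5: 1 row → Grade = 379 ✓
Every Instructor value is associated with a single Grade value, so Instructor → Grade holds.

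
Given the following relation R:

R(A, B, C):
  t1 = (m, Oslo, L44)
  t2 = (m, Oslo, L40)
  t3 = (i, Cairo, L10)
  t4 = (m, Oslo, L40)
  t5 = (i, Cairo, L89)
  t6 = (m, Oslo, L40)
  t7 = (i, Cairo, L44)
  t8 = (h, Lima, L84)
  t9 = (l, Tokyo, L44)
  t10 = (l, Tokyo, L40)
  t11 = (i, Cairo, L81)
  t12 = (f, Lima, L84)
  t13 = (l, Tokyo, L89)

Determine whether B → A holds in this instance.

B=Oslo: rows 1, 2, 4, 6 → A = m, m, m, m ✓
B=Cairo: rows 3, 5, 7, 11 → A = i, i, i, i ✓
B=Lima: rows 8, 12 → A takes values {h, f} — violation
B=Tokyo: rows 9, 10, 13 → A = l, l, l ✓
Two rows agree on B but differ on A, so B → A does not hold.

No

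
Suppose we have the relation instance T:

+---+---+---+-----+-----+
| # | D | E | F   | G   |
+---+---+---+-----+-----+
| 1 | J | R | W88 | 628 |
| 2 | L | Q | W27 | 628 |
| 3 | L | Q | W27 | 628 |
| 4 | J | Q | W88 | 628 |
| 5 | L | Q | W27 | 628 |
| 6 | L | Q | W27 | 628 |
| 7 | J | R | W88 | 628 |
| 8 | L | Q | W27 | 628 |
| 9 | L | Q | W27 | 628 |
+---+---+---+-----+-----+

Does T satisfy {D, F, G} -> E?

(D=J, F=W88, G=628): rows 1, 4, 7 → E takes values {R, Q} — violation
(D=L, F=W27, G=628): rows 2, 3, 5, 6, 8, 9 → E = Q, Q, Q, Q, Q, Q ✓
Two rows agree on {D, F, G} but differ on E, so {D, F, G} -> E does not hold.

No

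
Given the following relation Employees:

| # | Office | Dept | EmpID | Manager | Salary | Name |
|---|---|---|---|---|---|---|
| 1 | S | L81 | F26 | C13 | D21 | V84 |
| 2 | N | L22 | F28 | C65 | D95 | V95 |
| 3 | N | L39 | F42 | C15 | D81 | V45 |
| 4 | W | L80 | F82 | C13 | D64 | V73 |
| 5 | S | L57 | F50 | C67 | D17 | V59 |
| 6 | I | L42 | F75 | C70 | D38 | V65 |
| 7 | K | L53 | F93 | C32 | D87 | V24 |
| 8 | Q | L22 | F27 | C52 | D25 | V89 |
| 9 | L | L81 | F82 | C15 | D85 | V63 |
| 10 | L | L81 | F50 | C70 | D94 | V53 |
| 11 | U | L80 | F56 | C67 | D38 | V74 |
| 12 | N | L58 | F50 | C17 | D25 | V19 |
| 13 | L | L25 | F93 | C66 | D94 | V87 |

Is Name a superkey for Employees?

All 13 rows have distinct Name values, so Name → (all attributes) holds and Name is a superkey.

Yes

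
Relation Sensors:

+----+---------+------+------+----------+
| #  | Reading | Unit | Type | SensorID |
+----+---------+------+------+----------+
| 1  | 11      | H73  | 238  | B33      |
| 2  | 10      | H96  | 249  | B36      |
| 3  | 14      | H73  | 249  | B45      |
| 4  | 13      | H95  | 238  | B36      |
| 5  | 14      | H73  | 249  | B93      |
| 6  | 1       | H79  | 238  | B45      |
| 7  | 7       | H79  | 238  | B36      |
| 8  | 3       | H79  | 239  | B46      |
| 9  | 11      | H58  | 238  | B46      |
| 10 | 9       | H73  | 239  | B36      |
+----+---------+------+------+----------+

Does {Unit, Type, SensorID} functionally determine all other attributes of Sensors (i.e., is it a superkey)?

Yes

All 10 rows have distinct {Unit, Type, SensorID} values, so {Unit, Type, SensorID} → (all attributes) holds and {Unit, Type, SensorID} is a superkey.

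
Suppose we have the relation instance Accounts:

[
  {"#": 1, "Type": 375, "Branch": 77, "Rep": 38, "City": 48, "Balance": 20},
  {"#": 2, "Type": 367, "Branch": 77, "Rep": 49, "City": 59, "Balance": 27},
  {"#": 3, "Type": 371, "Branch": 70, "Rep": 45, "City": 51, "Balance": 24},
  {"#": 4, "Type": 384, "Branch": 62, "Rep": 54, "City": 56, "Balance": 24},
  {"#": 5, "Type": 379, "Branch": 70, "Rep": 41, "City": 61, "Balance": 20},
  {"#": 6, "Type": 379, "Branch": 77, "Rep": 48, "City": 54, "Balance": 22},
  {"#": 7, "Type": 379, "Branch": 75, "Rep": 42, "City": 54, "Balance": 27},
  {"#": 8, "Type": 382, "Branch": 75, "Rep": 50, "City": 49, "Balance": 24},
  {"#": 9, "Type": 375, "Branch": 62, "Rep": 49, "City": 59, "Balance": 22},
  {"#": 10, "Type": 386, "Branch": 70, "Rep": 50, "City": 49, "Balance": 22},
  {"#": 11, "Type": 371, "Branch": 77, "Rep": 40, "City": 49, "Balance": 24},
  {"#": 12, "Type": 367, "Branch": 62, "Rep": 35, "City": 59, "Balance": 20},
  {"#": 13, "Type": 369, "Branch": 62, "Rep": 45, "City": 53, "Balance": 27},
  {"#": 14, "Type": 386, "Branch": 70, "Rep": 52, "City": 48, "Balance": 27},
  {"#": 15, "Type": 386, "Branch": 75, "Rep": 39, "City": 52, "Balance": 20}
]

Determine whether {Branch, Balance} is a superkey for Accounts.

Yes

All 15 rows have distinct {Branch, Balance} values, so {Branch, Balance} → (all attributes) holds and {Branch, Balance} is a superkey.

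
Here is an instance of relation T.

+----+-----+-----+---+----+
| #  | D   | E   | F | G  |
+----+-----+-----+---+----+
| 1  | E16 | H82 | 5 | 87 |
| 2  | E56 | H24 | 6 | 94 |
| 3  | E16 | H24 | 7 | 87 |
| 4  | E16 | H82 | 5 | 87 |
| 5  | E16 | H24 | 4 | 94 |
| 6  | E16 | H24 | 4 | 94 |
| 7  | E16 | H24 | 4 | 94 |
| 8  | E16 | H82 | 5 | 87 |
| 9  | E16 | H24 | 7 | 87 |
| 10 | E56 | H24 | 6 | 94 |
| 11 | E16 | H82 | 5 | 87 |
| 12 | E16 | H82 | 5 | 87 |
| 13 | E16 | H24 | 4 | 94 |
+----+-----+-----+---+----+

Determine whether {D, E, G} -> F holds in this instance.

Yes

(D=E16, E=H82, G=87): rows 1, 4, 8, 11, 12 → F = 5, 5, 5, 5, 5 ✓
(D=E56, E=H24, G=94): rows 2, 10 → F = 6, 6 ✓
(D=E16, E=H24, G=87): rows 3, 9 → F = 7, 7 ✓
(D=E16, E=H24, G=94): rows 5, 6, 7, 13 → F = 4, 4, 4, 4 ✓
Every {D, E, G} value is associated with a single F value, so {D, E, G} -> F holds.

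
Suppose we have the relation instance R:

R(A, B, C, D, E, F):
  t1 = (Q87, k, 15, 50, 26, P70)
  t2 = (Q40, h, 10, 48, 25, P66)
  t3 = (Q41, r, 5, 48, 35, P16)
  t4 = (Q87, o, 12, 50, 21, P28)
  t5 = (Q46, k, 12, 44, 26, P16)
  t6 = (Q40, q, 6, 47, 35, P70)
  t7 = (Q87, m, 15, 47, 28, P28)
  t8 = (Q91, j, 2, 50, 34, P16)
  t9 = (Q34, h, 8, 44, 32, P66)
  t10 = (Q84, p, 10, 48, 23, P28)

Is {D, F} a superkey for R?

All 10 rows have distinct {D, F} values, so {D, F} → (all attributes) holds and {D, F} is a superkey.

Yes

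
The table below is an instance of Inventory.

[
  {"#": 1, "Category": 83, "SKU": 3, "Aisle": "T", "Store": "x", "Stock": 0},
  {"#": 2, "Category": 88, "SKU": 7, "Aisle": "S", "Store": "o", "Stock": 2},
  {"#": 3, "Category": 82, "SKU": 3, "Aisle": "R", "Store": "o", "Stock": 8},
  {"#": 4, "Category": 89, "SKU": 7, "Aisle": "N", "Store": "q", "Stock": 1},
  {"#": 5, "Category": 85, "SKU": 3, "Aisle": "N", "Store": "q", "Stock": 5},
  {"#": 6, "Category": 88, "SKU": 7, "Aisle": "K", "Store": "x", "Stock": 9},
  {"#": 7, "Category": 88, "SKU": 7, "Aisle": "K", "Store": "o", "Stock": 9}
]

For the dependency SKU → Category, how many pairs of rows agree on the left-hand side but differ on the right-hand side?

SKU=3: violating pairs (1,3), (1,5), (3,5) — 3 pairs.
SKU=7: violating pairs (2,4), (4,6), (4,7) — 3 pairs.

6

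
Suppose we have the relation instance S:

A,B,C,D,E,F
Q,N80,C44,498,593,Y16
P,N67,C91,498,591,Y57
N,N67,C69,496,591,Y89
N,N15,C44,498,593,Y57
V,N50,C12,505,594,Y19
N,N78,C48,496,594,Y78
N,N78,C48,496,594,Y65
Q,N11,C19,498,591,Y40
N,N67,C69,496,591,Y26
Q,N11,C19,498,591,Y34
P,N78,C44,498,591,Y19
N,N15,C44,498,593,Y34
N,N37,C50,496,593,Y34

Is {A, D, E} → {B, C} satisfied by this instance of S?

No

(A=Q, D=498, E=593): 1 row → {B,C} = (N80, C44) ✓
(A=P, D=498, E=591): 2 rows → {B,C} takes values {(N67, C91), (N78, C44)} — violation
(A=N, D=496, E=591): 2 rows → {B,C} = (N67, C69), (N67, C69) ✓
(A=N, D=498, E=593): 2 rows → {B,C} = (N15, C44), (N15, C44) ✓
(A=V, D=505, E=594): 1 row → {B,C} = (N50, C12) ✓
(A=N, D=496, E=594): 2 rows → {B,C} = (N78, C48), (N78, C48) ✓
(A=Q, D=498, E=591): 2 rows → {B,C} = (N11, C19), (N11, C19) ✓
(A=N, D=496, E=593): 1 row → {B,C} = (N37, C50) ✓
Two rows agree on {A, D, E} but differ on {B, C}, so {A, D, E} → {B, C} does not hold.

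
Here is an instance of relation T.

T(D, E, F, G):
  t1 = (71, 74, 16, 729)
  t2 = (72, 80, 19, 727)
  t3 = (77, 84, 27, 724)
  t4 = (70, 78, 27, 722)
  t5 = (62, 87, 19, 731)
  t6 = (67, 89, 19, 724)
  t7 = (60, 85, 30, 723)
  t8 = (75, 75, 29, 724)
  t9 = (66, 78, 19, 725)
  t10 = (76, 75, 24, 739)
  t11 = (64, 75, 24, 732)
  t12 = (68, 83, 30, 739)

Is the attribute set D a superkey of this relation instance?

All 12 rows have distinct D values, so D → (all attributes) holds and D is a superkey.

Yes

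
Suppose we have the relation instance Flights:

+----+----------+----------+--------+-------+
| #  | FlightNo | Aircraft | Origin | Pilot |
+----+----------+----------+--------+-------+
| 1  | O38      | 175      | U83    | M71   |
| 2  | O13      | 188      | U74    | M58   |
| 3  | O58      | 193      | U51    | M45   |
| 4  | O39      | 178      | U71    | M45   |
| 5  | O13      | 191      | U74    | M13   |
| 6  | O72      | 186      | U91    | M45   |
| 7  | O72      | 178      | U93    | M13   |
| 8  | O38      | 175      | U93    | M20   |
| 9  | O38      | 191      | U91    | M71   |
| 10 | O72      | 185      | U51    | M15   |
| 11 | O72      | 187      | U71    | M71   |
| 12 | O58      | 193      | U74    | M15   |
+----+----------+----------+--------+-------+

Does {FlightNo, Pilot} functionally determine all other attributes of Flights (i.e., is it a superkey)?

No

Rows 1 and 9 have the same {FlightNo, Pilot} value (FlightNo=O38, Pilot=M71) but are distinct tuples, so {FlightNo, Pilot} does not determine every attribute — not a superkey.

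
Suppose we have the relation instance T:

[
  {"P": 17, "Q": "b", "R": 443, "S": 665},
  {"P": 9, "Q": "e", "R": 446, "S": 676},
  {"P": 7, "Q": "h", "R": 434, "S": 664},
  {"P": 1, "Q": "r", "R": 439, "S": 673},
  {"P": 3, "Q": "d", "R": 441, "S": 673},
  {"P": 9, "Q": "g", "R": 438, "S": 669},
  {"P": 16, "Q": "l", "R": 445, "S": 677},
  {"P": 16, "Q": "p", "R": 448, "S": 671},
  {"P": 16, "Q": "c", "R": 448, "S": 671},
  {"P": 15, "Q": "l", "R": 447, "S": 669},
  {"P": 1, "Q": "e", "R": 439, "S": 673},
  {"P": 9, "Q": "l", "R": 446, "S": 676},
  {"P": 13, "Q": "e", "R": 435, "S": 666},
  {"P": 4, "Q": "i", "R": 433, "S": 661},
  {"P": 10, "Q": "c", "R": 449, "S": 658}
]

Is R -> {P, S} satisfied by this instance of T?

R=443: 1 row → {P,S} = (17, 665) ✓
R=446: 2 rows → {P,S} = (9, 676), (9, 676) ✓
R=434: 1 row → {P,S} = (7, 664) ✓
R=439: 2 rows → {P,S} = (1, 673), (1, 673) ✓
R=441: 1 row → {P,S} = (3, 673) ✓
R=438: 1 row → {P,S} = (9, 669) ✓
R=445: 1 row → {P,S} = (16, 677) ✓
R=448: 2 rows → {P,S} = (16, 671), (16, 671) ✓
R=447: 1 row → {P,S} = (15, 669) ✓
R=435: 1 row → {P,S} = (13, 666) ✓
R=433: 1 row → {P,S} = (4, 661) ✓
R=449: 1 row → {P,S} = (10, 658) ✓
Every R value is associated with a single {P, S} value, so R -> {P, S} holds.

Yes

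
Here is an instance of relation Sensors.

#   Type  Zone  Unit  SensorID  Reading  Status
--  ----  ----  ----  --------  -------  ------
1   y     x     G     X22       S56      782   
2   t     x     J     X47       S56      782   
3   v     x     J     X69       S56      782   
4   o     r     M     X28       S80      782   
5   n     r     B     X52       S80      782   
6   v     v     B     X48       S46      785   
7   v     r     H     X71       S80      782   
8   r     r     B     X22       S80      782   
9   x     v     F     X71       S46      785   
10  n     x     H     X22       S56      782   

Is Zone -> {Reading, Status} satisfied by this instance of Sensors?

Yes

Zone=x: rows 1, 2, 3, 10 → {Reading,Status} = (S56, 782), (S56, 782), (S56, 782), (S56, 782) ✓
Zone=r: rows 4, 5, 7, 8 → {Reading,Status} = (S80, 782), (S80, 782), (S80, 782), (S80, 782) ✓
Zone=v: rows 6, 9 → {Reading,Status} = (S46, 785), (S46, 785) ✓
Every Zone value is associated with a single {Reading, Status} value, so Zone -> {Reading, Status} holds.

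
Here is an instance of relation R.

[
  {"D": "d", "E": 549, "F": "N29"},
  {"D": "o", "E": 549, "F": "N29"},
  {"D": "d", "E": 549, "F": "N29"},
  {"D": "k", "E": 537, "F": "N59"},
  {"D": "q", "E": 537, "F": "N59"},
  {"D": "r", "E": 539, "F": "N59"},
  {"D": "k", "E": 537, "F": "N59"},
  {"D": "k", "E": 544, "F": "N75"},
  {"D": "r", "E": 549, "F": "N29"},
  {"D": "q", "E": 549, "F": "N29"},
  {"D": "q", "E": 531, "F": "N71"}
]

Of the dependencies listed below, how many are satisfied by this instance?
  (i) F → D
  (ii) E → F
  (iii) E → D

(i) F → D: F=N29: 5 rows → D takes values {d, o, r, q} — violation; F=N59: 4 rows → D takes values {k, q, r} — violation — fails.
(ii) E → F: every LHS value maps to a single RHS value — holds.
(iii) E → D: E=549: 5 rows → D takes values {d, o, r, q} — violation; E=537: 3 rows → D takes values {k, q} — violation — fails.
1 of the 3 dependencies holds.

1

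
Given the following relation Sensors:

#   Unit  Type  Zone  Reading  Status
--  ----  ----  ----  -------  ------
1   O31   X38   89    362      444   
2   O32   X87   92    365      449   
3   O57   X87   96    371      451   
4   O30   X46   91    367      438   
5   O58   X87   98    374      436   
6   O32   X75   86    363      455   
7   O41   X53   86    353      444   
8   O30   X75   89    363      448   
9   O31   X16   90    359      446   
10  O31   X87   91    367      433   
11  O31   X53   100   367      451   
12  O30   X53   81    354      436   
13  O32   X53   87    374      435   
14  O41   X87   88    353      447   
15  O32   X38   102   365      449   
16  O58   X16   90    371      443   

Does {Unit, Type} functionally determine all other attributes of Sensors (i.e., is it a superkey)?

Yes

All 16 rows have distinct {Unit, Type} values, so {Unit, Type} → (all attributes) holds and {Unit, Type} is a superkey.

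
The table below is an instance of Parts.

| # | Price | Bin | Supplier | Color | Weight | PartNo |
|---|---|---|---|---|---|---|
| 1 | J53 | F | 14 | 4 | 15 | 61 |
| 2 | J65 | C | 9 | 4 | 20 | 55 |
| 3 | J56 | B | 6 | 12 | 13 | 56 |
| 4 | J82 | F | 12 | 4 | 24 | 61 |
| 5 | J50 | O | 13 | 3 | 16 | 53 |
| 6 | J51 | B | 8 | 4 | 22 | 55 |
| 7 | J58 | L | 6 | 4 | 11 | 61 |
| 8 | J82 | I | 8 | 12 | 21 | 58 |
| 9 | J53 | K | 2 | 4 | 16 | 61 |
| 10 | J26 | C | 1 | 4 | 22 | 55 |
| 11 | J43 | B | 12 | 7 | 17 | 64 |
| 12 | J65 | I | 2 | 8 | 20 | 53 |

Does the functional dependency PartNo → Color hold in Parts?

No

PartNo=61: rows 1, 4, 7, 9 → Color = 4, 4, 4, 4 ✓
PartNo=55: rows 2, 6, 10 → Color = 4, 4, 4 ✓
PartNo=56: row 3 → Color = 12 ✓
PartNo=53: rows 5, 12 → Color takes values {3, 8} — violation
PartNo=58: row 8 → Color = 12 ✓
PartNo=64: row 11 → Color = 7 ✓
Two rows agree on PartNo but differ on Color, so PartNo → Color does not hold.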